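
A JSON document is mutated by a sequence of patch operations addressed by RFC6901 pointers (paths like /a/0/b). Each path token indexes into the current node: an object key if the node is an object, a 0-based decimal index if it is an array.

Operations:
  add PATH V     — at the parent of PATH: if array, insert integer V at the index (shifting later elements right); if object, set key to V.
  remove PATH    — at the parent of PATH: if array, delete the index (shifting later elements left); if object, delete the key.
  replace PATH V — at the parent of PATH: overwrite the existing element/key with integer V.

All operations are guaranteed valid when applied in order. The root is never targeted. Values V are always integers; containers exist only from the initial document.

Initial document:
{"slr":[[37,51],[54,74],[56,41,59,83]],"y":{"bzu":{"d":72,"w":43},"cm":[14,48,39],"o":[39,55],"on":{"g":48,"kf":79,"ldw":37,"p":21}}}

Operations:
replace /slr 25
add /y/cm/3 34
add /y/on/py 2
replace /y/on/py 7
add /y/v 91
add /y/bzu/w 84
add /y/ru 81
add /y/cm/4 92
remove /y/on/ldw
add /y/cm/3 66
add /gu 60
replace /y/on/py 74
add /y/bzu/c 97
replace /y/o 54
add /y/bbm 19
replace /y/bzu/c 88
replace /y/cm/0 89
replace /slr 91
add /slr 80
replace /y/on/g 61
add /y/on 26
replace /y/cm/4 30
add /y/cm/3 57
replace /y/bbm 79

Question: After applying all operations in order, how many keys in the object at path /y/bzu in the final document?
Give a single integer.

Answer: 3

Derivation:
After op 1 (replace /slr 25): {"slr":25,"y":{"bzu":{"d":72,"w":43},"cm":[14,48,39],"o":[39,55],"on":{"g":48,"kf":79,"ldw":37,"p":21}}}
After op 2 (add /y/cm/3 34): {"slr":25,"y":{"bzu":{"d":72,"w":43},"cm":[14,48,39,34],"o":[39,55],"on":{"g":48,"kf":79,"ldw":37,"p":21}}}
After op 3 (add /y/on/py 2): {"slr":25,"y":{"bzu":{"d":72,"w":43},"cm":[14,48,39,34],"o":[39,55],"on":{"g":48,"kf":79,"ldw":37,"p":21,"py":2}}}
After op 4 (replace /y/on/py 7): {"slr":25,"y":{"bzu":{"d":72,"w":43},"cm":[14,48,39,34],"o":[39,55],"on":{"g":48,"kf":79,"ldw":37,"p":21,"py":7}}}
After op 5 (add /y/v 91): {"slr":25,"y":{"bzu":{"d":72,"w":43},"cm":[14,48,39,34],"o":[39,55],"on":{"g":48,"kf":79,"ldw":37,"p":21,"py":7},"v":91}}
After op 6 (add /y/bzu/w 84): {"slr":25,"y":{"bzu":{"d":72,"w":84},"cm":[14,48,39,34],"o":[39,55],"on":{"g":48,"kf":79,"ldw":37,"p":21,"py":7},"v":91}}
After op 7 (add /y/ru 81): {"slr":25,"y":{"bzu":{"d":72,"w":84},"cm":[14,48,39,34],"o":[39,55],"on":{"g":48,"kf":79,"ldw":37,"p":21,"py":7},"ru":81,"v":91}}
After op 8 (add /y/cm/4 92): {"slr":25,"y":{"bzu":{"d":72,"w":84},"cm":[14,48,39,34,92],"o":[39,55],"on":{"g":48,"kf":79,"ldw":37,"p":21,"py":7},"ru":81,"v":91}}
After op 9 (remove /y/on/ldw): {"slr":25,"y":{"bzu":{"d":72,"w":84},"cm":[14,48,39,34,92],"o":[39,55],"on":{"g":48,"kf":79,"p":21,"py":7},"ru":81,"v":91}}
After op 10 (add /y/cm/3 66): {"slr":25,"y":{"bzu":{"d":72,"w":84},"cm":[14,48,39,66,34,92],"o":[39,55],"on":{"g":48,"kf":79,"p":21,"py":7},"ru":81,"v":91}}
After op 11 (add /gu 60): {"gu":60,"slr":25,"y":{"bzu":{"d":72,"w":84},"cm":[14,48,39,66,34,92],"o":[39,55],"on":{"g":48,"kf":79,"p":21,"py":7},"ru":81,"v":91}}
After op 12 (replace /y/on/py 74): {"gu":60,"slr":25,"y":{"bzu":{"d":72,"w":84},"cm":[14,48,39,66,34,92],"o":[39,55],"on":{"g":48,"kf":79,"p":21,"py":74},"ru":81,"v":91}}
After op 13 (add /y/bzu/c 97): {"gu":60,"slr":25,"y":{"bzu":{"c":97,"d":72,"w":84},"cm":[14,48,39,66,34,92],"o":[39,55],"on":{"g":48,"kf":79,"p":21,"py":74},"ru":81,"v":91}}
After op 14 (replace /y/o 54): {"gu":60,"slr":25,"y":{"bzu":{"c":97,"d":72,"w":84},"cm":[14,48,39,66,34,92],"o":54,"on":{"g":48,"kf":79,"p":21,"py":74},"ru":81,"v":91}}
After op 15 (add /y/bbm 19): {"gu":60,"slr":25,"y":{"bbm":19,"bzu":{"c":97,"d":72,"w":84},"cm":[14,48,39,66,34,92],"o":54,"on":{"g":48,"kf":79,"p":21,"py":74},"ru":81,"v":91}}
After op 16 (replace /y/bzu/c 88): {"gu":60,"slr":25,"y":{"bbm":19,"bzu":{"c":88,"d":72,"w":84},"cm":[14,48,39,66,34,92],"o":54,"on":{"g":48,"kf":79,"p":21,"py":74},"ru":81,"v":91}}
After op 17 (replace /y/cm/0 89): {"gu":60,"slr":25,"y":{"bbm":19,"bzu":{"c":88,"d":72,"w":84},"cm":[89,48,39,66,34,92],"o":54,"on":{"g":48,"kf":79,"p":21,"py":74},"ru":81,"v":91}}
After op 18 (replace /slr 91): {"gu":60,"slr":91,"y":{"bbm":19,"bzu":{"c":88,"d":72,"w":84},"cm":[89,48,39,66,34,92],"o":54,"on":{"g":48,"kf":79,"p":21,"py":74},"ru":81,"v":91}}
After op 19 (add /slr 80): {"gu":60,"slr":80,"y":{"bbm":19,"bzu":{"c":88,"d":72,"w":84},"cm":[89,48,39,66,34,92],"o":54,"on":{"g":48,"kf":79,"p":21,"py":74},"ru":81,"v":91}}
After op 20 (replace /y/on/g 61): {"gu":60,"slr":80,"y":{"bbm":19,"bzu":{"c":88,"d":72,"w":84},"cm":[89,48,39,66,34,92],"o":54,"on":{"g":61,"kf":79,"p":21,"py":74},"ru":81,"v":91}}
After op 21 (add /y/on 26): {"gu":60,"slr":80,"y":{"bbm":19,"bzu":{"c":88,"d":72,"w":84},"cm":[89,48,39,66,34,92],"o":54,"on":26,"ru":81,"v":91}}
After op 22 (replace /y/cm/4 30): {"gu":60,"slr":80,"y":{"bbm":19,"bzu":{"c":88,"d":72,"w":84},"cm":[89,48,39,66,30,92],"o":54,"on":26,"ru":81,"v":91}}
After op 23 (add /y/cm/3 57): {"gu":60,"slr":80,"y":{"bbm":19,"bzu":{"c":88,"d":72,"w":84},"cm":[89,48,39,57,66,30,92],"o":54,"on":26,"ru":81,"v":91}}
After op 24 (replace /y/bbm 79): {"gu":60,"slr":80,"y":{"bbm":79,"bzu":{"c":88,"d":72,"w":84},"cm":[89,48,39,57,66,30,92],"o":54,"on":26,"ru":81,"v":91}}
Size at path /y/bzu: 3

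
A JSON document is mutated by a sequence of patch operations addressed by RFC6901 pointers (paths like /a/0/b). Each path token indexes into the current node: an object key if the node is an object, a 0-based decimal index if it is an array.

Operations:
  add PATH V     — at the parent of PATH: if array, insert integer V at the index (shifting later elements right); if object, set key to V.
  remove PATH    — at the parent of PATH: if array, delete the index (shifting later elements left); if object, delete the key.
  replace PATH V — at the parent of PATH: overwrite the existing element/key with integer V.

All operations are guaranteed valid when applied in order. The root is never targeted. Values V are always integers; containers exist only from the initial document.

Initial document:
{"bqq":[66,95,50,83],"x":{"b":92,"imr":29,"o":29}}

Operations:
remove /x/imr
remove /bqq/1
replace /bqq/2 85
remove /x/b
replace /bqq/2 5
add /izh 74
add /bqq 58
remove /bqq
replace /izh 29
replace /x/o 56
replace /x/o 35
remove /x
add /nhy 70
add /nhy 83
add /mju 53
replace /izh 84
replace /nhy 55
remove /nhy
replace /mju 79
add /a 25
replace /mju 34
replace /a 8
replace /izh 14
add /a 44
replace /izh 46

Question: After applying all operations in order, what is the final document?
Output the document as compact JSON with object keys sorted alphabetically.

After op 1 (remove /x/imr): {"bqq":[66,95,50,83],"x":{"b":92,"o":29}}
After op 2 (remove /bqq/1): {"bqq":[66,50,83],"x":{"b":92,"o":29}}
After op 3 (replace /bqq/2 85): {"bqq":[66,50,85],"x":{"b":92,"o":29}}
After op 4 (remove /x/b): {"bqq":[66,50,85],"x":{"o":29}}
After op 5 (replace /bqq/2 5): {"bqq":[66,50,5],"x":{"o":29}}
After op 6 (add /izh 74): {"bqq":[66,50,5],"izh":74,"x":{"o":29}}
After op 7 (add /bqq 58): {"bqq":58,"izh":74,"x":{"o":29}}
After op 8 (remove /bqq): {"izh":74,"x":{"o":29}}
After op 9 (replace /izh 29): {"izh":29,"x":{"o":29}}
After op 10 (replace /x/o 56): {"izh":29,"x":{"o":56}}
After op 11 (replace /x/o 35): {"izh":29,"x":{"o":35}}
After op 12 (remove /x): {"izh":29}
After op 13 (add /nhy 70): {"izh":29,"nhy":70}
After op 14 (add /nhy 83): {"izh":29,"nhy":83}
After op 15 (add /mju 53): {"izh":29,"mju":53,"nhy":83}
After op 16 (replace /izh 84): {"izh":84,"mju":53,"nhy":83}
After op 17 (replace /nhy 55): {"izh":84,"mju":53,"nhy":55}
After op 18 (remove /nhy): {"izh":84,"mju":53}
After op 19 (replace /mju 79): {"izh":84,"mju":79}
After op 20 (add /a 25): {"a":25,"izh":84,"mju":79}
After op 21 (replace /mju 34): {"a":25,"izh":84,"mju":34}
After op 22 (replace /a 8): {"a":8,"izh":84,"mju":34}
After op 23 (replace /izh 14): {"a":8,"izh":14,"mju":34}
After op 24 (add /a 44): {"a":44,"izh":14,"mju":34}
After op 25 (replace /izh 46): {"a":44,"izh":46,"mju":34}

Answer: {"a":44,"izh":46,"mju":34}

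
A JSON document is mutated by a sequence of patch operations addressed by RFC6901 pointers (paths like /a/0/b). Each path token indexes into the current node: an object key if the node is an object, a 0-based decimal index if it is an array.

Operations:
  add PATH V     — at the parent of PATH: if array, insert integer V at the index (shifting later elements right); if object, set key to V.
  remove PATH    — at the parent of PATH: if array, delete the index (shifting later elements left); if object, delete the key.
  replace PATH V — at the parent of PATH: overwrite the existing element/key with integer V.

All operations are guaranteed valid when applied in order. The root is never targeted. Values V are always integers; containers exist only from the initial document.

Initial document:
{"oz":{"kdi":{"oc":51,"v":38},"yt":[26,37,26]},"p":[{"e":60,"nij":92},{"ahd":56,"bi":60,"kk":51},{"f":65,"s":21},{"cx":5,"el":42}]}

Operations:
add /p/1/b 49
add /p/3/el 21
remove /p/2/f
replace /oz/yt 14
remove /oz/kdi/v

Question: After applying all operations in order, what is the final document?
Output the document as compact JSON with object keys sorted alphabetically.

After op 1 (add /p/1/b 49): {"oz":{"kdi":{"oc":51,"v":38},"yt":[26,37,26]},"p":[{"e":60,"nij":92},{"ahd":56,"b":49,"bi":60,"kk":51},{"f":65,"s":21},{"cx":5,"el":42}]}
After op 2 (add /p/3/el 21): {"oz":{"kdi":{"oc":51,"v":38},"yt":[26,37,26]},"p":[{"e":60,"nij":92},{"ahd":56,"b":49,"bi":60,"kk":51},{"f":65,"s":21},{"cx":5,"el":21}]}
After op 3 (remove /p/2/f): {"oz":{"kdi":{"oc":51,"v":38},"yt":[26,37,26]},"p":[{"e":60,"nij":92},{"ahd":56,"b":49,"bi":60,"kk":51},{"s":21},{"cx":5,"el":21}]}
After op 4 (replace /oz/yt 14): {"oz":{"kdi":{"oc":51,"v":38},"yt":14},"p":[{"e":60,"nij":92},{"ahd":56,"b":49,"bi":60,"kk":51},{"s":21},{"cx":5,"el":21}]}
After op 5 (remove /oz/kdi/v): {"oz":{"kdi":{"oc":51},"yt":14},"p":[{"e":60,"nij":92},{"ahd":56,"b":49,"bi":60,"kk":51},{"s":21},{"cx":5,"el":21}]}

Answer: {"oz":{"kdi":{"oc":51},"yt":14},"p":[{"e":60,"nij":92},{"ahd":56,"b":49,"bi":60,"kk":51},{"s":21},{"cx":5,"el":21}]}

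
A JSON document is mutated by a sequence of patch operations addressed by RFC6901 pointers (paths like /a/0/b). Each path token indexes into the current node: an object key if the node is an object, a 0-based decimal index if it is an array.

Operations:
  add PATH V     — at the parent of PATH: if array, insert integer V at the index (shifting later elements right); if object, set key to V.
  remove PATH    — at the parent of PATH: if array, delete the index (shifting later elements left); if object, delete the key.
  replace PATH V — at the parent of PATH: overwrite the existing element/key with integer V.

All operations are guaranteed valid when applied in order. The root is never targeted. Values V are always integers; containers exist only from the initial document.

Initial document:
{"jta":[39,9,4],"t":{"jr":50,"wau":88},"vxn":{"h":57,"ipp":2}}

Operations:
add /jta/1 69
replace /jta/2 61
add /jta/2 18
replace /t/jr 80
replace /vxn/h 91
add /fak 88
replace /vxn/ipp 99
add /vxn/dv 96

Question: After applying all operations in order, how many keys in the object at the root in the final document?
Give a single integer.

After op 1 (add /jta/1 69): {"jta":[39,69,9,4],"t":{"jr":50,"wau":88},"vxn":{"h":57,"ipp":2}}
After op 2 (replace /jta/2 61): {"jta":[39,69,61,4],"t":{"jr":50,"wau":88},"vxn":{"h":57,"ipp":2}}
After op 3 (add /jta/2 18): {"jta":[39,69,18,61,4],"t":{"jr":50,"wau":88},"vxn":{"h":57,"ipp":2}}
After op 4 (replace /t/jr 80): {"jta":[39,69,18,61,4],"t":{"jr":80,"wau":88},"vxn":{"h":57,"ipp":2}}
After op 5 (replace /vxn/h 91): {"jta":[39,69,18,61,4],"t":{"jr":80,"wau":88},"vxn":{"h":91,"ipp":2}}
After op 6 (add /fak 88): {"fak":88,"jta":[39,69,18,61,4],"t":{"jr":80,"wau":88},"vxn":{"h":91,"ipp":2}}
After op 7 (replace /vxn/ipp 99): {"fak":88,"jta":[39,69,18,61,4],"t":{"jr":80,"wau":88},"vxn":{"h":91,"ipp":99}}
After op 8 (add /vxn/dv 96): {"fak":88,"jta":[39,69,18,61,4],"t":{"jr":80,"wau":88},"vxn":{"dv":96,"h":91,"ipp":99}}
Size at the root: 4

Answer: 4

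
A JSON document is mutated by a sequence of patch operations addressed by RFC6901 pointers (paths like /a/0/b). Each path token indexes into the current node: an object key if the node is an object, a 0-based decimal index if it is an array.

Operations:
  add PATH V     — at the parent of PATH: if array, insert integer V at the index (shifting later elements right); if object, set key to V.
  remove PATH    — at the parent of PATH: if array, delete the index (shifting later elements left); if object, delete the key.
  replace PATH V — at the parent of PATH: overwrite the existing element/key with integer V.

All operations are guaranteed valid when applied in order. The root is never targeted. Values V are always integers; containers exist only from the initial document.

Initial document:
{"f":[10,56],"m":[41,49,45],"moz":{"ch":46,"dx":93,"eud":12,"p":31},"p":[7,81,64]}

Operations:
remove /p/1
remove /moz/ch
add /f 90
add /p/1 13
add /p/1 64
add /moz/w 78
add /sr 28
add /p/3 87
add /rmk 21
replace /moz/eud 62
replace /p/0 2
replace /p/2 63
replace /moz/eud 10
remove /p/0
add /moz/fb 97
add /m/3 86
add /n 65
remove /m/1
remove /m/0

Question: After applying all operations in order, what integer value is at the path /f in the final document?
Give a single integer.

After op 1 (remove /p/1): {"f":[10,56],"m":[41,49,45],"moz":{"ch":46,"dx":93,"eud":12,"p":31},"p":[7,64]}
After op 2 (remove /moz/ch): {"f":[10,56],"m":[41,49,45],"moz":{"dx":93,"eud":12,"p":31},"p":[7,64]}
After op 3 (add /f 90): {"f":90,"m":[41,49,45],"moz":{"dx":93,"eud":12,"p":31},"p":[7,64]}
After op 4 (add /p/1 13): {"f":90,"m":[41,49,45],"moz":{"dx":93,"eud":12,"p":31},"p":[7,13,64]}
After op 5 (add /p/1 64): {"f":90,"m":[41,49,45],"moz":{"dx":93,"eud":12,"p":31},"p":[7,64,13,64]}
After op 6 (add /moz/w 78): {"f":90,"m":[41,49,45],"moz":{"dx":93,"eud":12,"p":31,"w":78},"p":[7,64,13,64]}
After op 7 (add /sr 28): {"f":90,"m":[41,49,45],"moz":{"dx":93,"eud":12,"p":31,"w":78},"p":[7,64,13,64],"sr":28}
After op 8 (add /p/3 87): {"f":90,"m":[41,49,45],"moz":{"dx":93,"eud":12,"p":31,"w":78},"p":[7,64,13,87,64],"sr":28}
After op 9 (add /rmk 21): {"f":90,"m":[41,49,45],"moz":{"dx":93,"eud":12,"p":31,"w":78},"p":[7,64,13,87,64],"rmk":21,"sr":28}
After op 10 (replace /moz/eud 62): {"f":90,"m":[41,49,45],"moz":{"dx":93,"eud":62,"p":31,"w":78},"p":[7,64,13,87,64],"rmk":21,"sr":28}
After op 11 (replace /p/0 2): {"f":90,"m":[41,49,45],"moz":{"dx":93,"eud":62,"p":31,"w":78},"p":[2,64,13,87,64],"rmk":21,"sr":28}
After op 12 (replace /p/2 63): {"f":90,"m":[41,49,45],"moz":{"dx":93,"eud":62,"p":31,"w":78},"p":[2,64,63,87,64],"rmk":21,"sr":28}
After op 13 (replace /moz/eud 10): {"f":90,"m":[41,49,45],"moz":{"dx":93,"eud":10,"p":31,"w":78},"p":[2,64,63,87,64],"rmk":21,"sr":28}
After op 14 (remove /p/0): {"f":90,"m":[41,49,45],"moz":{"dx":93,"eud":10,"p":31,"w":78},"p":[64,63,87,64],"rmk":21,"sr":28}
After op 15 (add /moz/fb 97): {"f":90,"m":[41,49,45],"moz":{"dx":93,"eud":10,"fb":97,"p":31,"w":78},"p":[64,63,87,64],"rmk":21,"sr":28}
After op 16 (add /m/3 86): {"f":90,"m":[41,49,45,86],"moz":{"dx":93,"eud":10,"fb":97,"p":31,"w":78},"p":[64,63,87,64],"rmk":21,"sr":28}
After op 17 (add /n 65): {"f":90,"m":[41,49,45,86],"moz":{"dx":93,"eud":10,"fb":97,"p":31,"w":78},"n":65,"p":[64,63,87,64],"rmk":21,"sr":28}
After op 18 (remove /m/1): {"f":90,"m":[41,45,86],"moz":{"dx":93,"eud":10,"fb":97,"p":31,"w":78},"n":65,"p":[64,63,87,64],"rmk":21,"sr":28}
After op 19 (remove /m/0): {"f":90,"m":[45,86],"moz":{"dx":93,"eud":10,"fb":97,"p":31,"w":78},"n":65,"p":[64,63,87,64],"rmk":21,"sr":28}
Value at /f: 90

Answer: 90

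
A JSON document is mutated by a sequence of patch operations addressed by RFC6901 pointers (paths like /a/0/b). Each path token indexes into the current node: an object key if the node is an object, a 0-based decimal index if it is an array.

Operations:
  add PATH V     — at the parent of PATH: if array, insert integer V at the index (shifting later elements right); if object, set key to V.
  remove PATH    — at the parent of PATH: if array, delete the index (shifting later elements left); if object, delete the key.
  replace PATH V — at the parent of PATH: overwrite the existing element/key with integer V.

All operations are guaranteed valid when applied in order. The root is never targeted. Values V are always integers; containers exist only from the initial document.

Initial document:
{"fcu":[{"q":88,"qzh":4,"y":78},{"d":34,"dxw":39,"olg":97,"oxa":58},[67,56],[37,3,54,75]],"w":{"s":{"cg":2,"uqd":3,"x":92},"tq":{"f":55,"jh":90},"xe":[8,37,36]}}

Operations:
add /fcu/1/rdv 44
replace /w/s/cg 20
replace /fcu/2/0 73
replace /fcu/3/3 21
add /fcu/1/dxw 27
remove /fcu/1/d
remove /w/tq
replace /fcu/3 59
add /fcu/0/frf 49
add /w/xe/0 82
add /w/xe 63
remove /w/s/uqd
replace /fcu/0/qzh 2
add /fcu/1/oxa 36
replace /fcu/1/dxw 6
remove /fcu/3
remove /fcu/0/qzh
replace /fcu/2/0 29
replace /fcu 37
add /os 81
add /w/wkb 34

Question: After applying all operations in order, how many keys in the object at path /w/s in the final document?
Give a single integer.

After op 1 (add /fcu/1/rdv 44): {"fcu":[{"q":88,"qzh":4,"y":78},{"d":34,"dxw":39,"olg":97,"oxa":58,"rdv":44},[67,56],[37,3,54,75]],"w":{"s":{"cg":2,"uqd":3,"x":92},"tq":{"f":55,"jh":90},"xe":[8,37,36]}}
After op 2 (replace /w/s/cg 20): {"fcu":[{"q":88,"qzh":4,"y":78},{"d":34,"dxw":39,"olg":97,"oxa":58,"rdv":44},[67,56],[37,3,54,75]],"w":{"s":{"cg":20,"uqd":3,"x":92},"tq":{"f":55,"jh":90},"xe":[8,37,36]}}
After op 3 (replace /fcu/2/0 73): {"fcu":[{"q":88,"qzh":4,"y":78},{"d":34,"dxw":39,"olg":97,"oxa":58,"rdv":44},[73,56],[37,3,54,75]],"w":{"s":{"cg":20,"uqd":3,"x":92},"tq":{"f":55,"jh":90},"xe":[8,37,36]}}
After op 4 (replace /fcu/3/3 21): {"fcu":[{"q":88,"qzh":4,"y":78},{"d":34,"dxw":39,"olg":97,"oxa":58,"rdv":44},[73,56],[37,3,54,21]],"w":{"s":{"cg":20,"uqd":3,"x":92},"tq":{"f":55,"jh":90},"xe":[8,37,36]}}
After op 5 (add /fcu/1/dxw 27): {"fcu":[{"q":88,"qzh":4,"y":78},{"d":34,"dxw":27,"olg":97,"oxa":58,"rdv":44},[73,56],[37,3,54,21]],"w":{"s":{"cg":20,"uqd":3,"x":92},"tq":{"f":55,"jh":90},"xe":[8,37,36]}}
After op 6 (remove /fcu/1/d): {"fcu":[{"q":88,"qzh":4,"y":78},{"dxw":27,"olg":97,"oxa":58,"rdv":44},[73,56],[37,3,54,21]],"w":{"s":{"cg":20,"uqd":3,"x":92},"tq":{"f":55,"jh":90},"xe":[8,37,36]}}
After op 7 (remove /w/tq): {"fcu":[{"q":88,"qzh":4,"y":78},{"dxw":27,"olg":97,"oxa":58,"rdv":44},[73,56],[37,3,54,21]],"w":{"s":{"cg":20,"uqd":3,"x":92},"xe":[8,37,36]}}
After op 8 (replace /fcu/3 59): {"fcu":[{"q":88,"qzh":4,"y":78},{"dxw":27,"olg":97,"oxa":58,"rdv":44},[73,56],59],"w":{"s":{"cg":20,"uqd":3,"x":92},"xe":[8,37,36]}}
After op 9 (add /fcu/0/frf 49): {"fcu":[{"frf":49,"q":88,"qzh":4,"y":78},{"dxw":27,"olg":97,"oxa":58,"rdv":44},[73,56],59],"w":{"s":{"cg":20,"uqd":3,"x":92},"xe":[8,37,36]}}
After op 10 (add /w/xe/0 82): {"fcu":[{"frf":49,"q":88,"qzh":4,"y":78},{"dxw":27,"olg":97,"oxa":58,"rdv":44},[73,56],59],"w":{"s":{"cg":20,"uqd":3,"x":92},"xe":[82,8,37,36]}}
After op 11 (add /w/xe 63): {"fcu":[{"frf":49,"q":88,"qzh":4,"y":78},{"dxw":27,"olg":97,"oxa":58,"rdv":44},[73,56],59],"w":{"s":{"cg":20,"uqd":3,"x":92},"xe":63}}
After op 12 (remove /w/s/uqd): {"fcu":[{"frf":49,"q":88,"qzh":4,"y":78},{"dxw":27,"olg":97,"oxa":58,"rdv":44},[73,56],59],"w":{"s":{"cg":20,"x":92},"xe":63}}
After op 13 (replace /fcu/0/qzh 2): {"fcu":[{"frf":49,"q":88,"qzh":2,"y":78},{"dxw":27,"olg":97,"oxa":58,"rdv":44},[73,56],59],"w":{"s":{"cg":20,"x":92},"xe":63}}
After op 14 (add /fcu/1/oxa 36): {"fcu":[{"frf":49,"q":88,"qzh":2,"y":78},{"dxw":27,"olg":97,"oxa":36,"rdv":44},[73,56],59],"w":{"s":{"cg":20,"x":92},"xe":63}}
After op 15 (replace /fcu/1/dxw 6): {"fcu":[{"frf":49,"q":88,"qzh":2,"y":78},{"dxw":6,"olg":97,"oxa":36,"rdv":44},[73,56],59],"w":{"s":{"cg":20,"x":92},"xe":63}}
After op 16 (remove /fcu/3): {"fcu":[{"frf":49,"q":88,"qzh":2,"y":78},{"dxw":6,"olg":97,"oxa":36,"rdv":44},[73,56]],"w":{"s":{"cg":20,"x":92},"xe":63}}
After op 17 (remove /fcu/0/qzh): {"fcu":[{"frf":49,"q":88,"y":78},{"dxw":6,"olg":97,"oxa":36,"rdv":44},[73,56]],"w":{"s":{"cg":20,"x":92},"xe":63}}
After op 18 (replace /fcu/2/0 29): {"fcu":[{"frf":49,"q":88,"y":78},{"dxw":6,"olg":97,"oxa":36,"rdv":44},[29,56]],"w":{"s":{"cg":20,"x":92},"xe":63}}
After op 19 (replace /fcu 37): {"fcu":37,"w":{"s":{"cg":20,"x":92},"xe":63}}
After op 20 (add /os 81): {"fcu":37,"os":81,"w":{"s":{"cg":20,"x":92},"xe":63}}
After op 21 (add /w/wkb 34): {"fcu":37,"os":81,"w":{"s":{"cg":20,"x":92},"wkb":34,"xe":63}}
Size at path /w/s: 2

Answer: 2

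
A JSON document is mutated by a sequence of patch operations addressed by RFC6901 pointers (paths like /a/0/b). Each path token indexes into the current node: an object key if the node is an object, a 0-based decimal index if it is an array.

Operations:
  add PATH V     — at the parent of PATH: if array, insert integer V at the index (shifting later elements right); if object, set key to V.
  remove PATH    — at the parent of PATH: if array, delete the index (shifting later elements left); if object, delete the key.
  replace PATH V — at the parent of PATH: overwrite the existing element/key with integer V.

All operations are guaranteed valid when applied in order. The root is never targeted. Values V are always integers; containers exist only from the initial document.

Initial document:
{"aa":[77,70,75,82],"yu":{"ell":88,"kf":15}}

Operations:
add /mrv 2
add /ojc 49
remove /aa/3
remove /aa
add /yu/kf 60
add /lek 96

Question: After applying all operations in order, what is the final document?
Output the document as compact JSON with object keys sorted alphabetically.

After op 1 (add /mrv 2): {"aa":[77,70,75,82],"mrv":2,"yu":{"ell":88,"kf":15}}
After op 2 (add /ojc 49): {"aa":[77,70,75,82],"mrv":2,"ojc":49,"yu":{"ell":88,"kf":15}}
After op 3 (remove /aa/3): {"aa":[77,70,75],"mrv":2,"ojc":49,"yu":{"ell":88,"kf":15}}
After op 4 (remove /aa): {"mrv":2,"ojc":49,"yu":{"ell":88,"kf":15}}
After op 5 (add /yu/kf 60): {"mrv":2,"ojc":49,"yu":{"ell":88,"kf":60}}
After op 6 (add /lek 96): {"lek":96,"mrv":2,"ojc":49,"yu":{"ell":88,"kf":60}}

Answer: {"lek":96,"mrv":2,"ojc":49,"yu":{"ell":88,"kf":60}}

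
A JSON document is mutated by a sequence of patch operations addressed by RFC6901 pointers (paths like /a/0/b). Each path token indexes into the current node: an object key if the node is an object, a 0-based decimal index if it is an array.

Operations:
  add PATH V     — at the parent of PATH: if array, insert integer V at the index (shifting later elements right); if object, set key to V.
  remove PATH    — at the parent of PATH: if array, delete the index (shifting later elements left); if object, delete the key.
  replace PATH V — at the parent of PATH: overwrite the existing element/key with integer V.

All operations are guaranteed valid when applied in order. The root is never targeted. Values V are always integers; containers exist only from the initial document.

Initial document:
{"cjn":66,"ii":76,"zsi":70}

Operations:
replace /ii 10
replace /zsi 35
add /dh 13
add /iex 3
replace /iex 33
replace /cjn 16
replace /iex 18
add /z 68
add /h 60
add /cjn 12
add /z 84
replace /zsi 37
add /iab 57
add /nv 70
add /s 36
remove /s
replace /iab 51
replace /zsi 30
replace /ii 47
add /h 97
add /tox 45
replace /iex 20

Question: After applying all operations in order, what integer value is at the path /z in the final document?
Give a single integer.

After op 1 (replace /ii 10): {"cjn":66,"ii":10,"zsi":70}
After op 2 (replace /zsi 35): {"cjn":66,"ii":10,"zsi":35}
After op 3 (add /dh 13): {"cjn":66,"dh":13,"ii":10,"zsi":35}
After op 4 (add /iex 3): {"cjn":66,"dh":13,"iex":3,"ii":10,"zsi":35}
After op 5 (replace /iex 33): {"cjn":66,"dh":13,"iex":33,"ii":10,"zsi":35}
After op 6 (replace /cjn 16): {"cjn":16,"dh":13,"iex":33,"ii":10,"zsi":35}
After op 7 (replace /iex 18): {"cjn":16,"dh":13,"iex":18,"ii":10,"zsi":35}
After op 8 (add /z 68): {"cjn":16,"dh":13,"iex":18,"ii":10,"z":68,"zsi":35}
After op 9 (add /h 60): {"cjn":16,"dh":13,"h":60,"iex":18,"ii":10,"z":68,"zsi":35}
After op 10 (add /cjn 12): {"cjn":12,"dh":13,"h":60,"iex":18,"ii":10,"z":68,"zsi":35}
After op 11 (add /z 84): {"cjn":12,"dh":13,"h":60,"iex":18,"ii":10,"z":84,"zsi":35}
After op 12 (replace /zsi 37): {"cjn":12,"dh":13,"h":60,"iex":18,"ii":10,"z":84,"zsi":37}
After op 13 (add /iab 57): {"cjn":12,"dh":13,"h":60,"iab":57,"iex":18,"ii":10,"z":84,"zsi":37}
After op 14 (add /nv 70): {"cjn":12,"dh":13,"h":60,"iab":57,"iex":18,"ii":10,"nv":70,"z":84,"zsi":37}
After op 15 (add /s 36): {"cjn":12,"dh":13,"h":60,"iab":57,"iex":18,"ii":10,"nv":70,"s":36,"z":84,"zsi":37}
After op 16 (remove /s): {"cjn":12,"dh":13,"h":60,"iab":57,"iex":18,"ii":10,"nv":70,"z":84,"zsi":37}
After op 17 (replace /iab 51): {"cjn":12,"dh":13,"h":60,"iab":51,"iex":18,"ii":10,"nv":70,"z":84,"zsi":37}
After op 18 (replace /zsi 30): {"cjn":12,"dh":13,"h":60,"iab":51,"iex":18,"ii":10,"nv":70,"z":84,"zsi":30}
After op 19 (replace /ii 47): {"cjn":12,"dh":13,"h":60,"iab":51,"iex":18,"ii":47,"nv":70,"z":84,"zsi":30}
After op 20 (add /h 97): {"cjn":12,"dh":13,"h":97,"iab":51,"iex":18,"ii":47,"nv":70,"z":84,"zsi":30}
After op 21 (add /tox 45): {"cjn":12,"dh":13,"h":97,"iab":51,"iex":18,"ii":47,"nv":70,"tox":45,"z":84,"zsi":30}
After op 22 (replace /iex 20): {"cjn":12,"dh":13,"h":97,"iab":51,"iex":20,"ii":47,"nv":70,"tox":45,"z":84,"zsi":30}
Value at /z: 84

Answer: 84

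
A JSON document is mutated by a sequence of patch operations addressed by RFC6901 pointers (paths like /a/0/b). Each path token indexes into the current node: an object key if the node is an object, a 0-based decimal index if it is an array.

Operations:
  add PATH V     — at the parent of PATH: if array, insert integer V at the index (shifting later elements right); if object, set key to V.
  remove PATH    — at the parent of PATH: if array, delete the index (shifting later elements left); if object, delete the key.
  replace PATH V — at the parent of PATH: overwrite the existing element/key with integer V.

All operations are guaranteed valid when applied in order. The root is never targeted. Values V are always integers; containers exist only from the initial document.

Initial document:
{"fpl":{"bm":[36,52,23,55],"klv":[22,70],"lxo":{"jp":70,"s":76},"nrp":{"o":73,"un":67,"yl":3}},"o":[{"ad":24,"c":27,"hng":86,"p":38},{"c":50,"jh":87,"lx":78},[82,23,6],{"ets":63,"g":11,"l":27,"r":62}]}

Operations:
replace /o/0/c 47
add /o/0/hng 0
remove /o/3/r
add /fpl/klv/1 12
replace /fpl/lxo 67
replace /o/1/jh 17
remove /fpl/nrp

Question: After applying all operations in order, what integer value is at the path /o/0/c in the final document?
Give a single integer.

After op 1 (replace /o/0/c 47): {"fpl":{"bm":[36,52,23,55],"klv":[22,70],"lxo":{"jp":70,"s":76},"nrp":{"o":73,"un":67,"yl":3}},"o":[{"ad":24,"c":47,"hng":86,"p":38},{"c":50,"jh":87,"lx":78},[82,23,6],{"ets":63,"g":11,"l":27,"r":62}]}
After op 2 (add /o/0/hng 0): {"fpl":{"bm":[36,52,23,55],"klv":[22,70],"lxo":{"jp":70,"s":76},"nrp":{"o":73,"un":67,"yl":3}},"o":[{"ad":24,"c":47,"hng":0,"p":38},{"c":50,"jh":87,"lx":78},[82,23,6],{"ets":63,"g":11,"l":27,"r":62}]}
After op 3 (remove /o/3/r): {"fpl":{"bm":[36,52,23,55],"klv":[22,70],"lxo":{"jp":70,"s":76},"nrp":{"o":73,"un":67,"yl":3}},"o":[{"ad":24,"c":47,"hng":0,"p":38},{"c":50,"jh":87,"lx":78},[82,23,6],{"ets":63,"g":11,"l":27}]}
After op 4 (add /fpl/klv/1 12): {"fpl":{"bm":[36,52,23,55],"klv":[22,12,70],"lxo":{"jp":70,"s":76},"nrp":{"o":73,"un":67,"yl":3}},"o":[{"ad":24,"c":47,"hng":0,"p":38},{"c":50,"jh":87,"lx":78},[82,23,6],{"ets":63,"g":11,"l":27}]}
After op 5 (replace /fpl/lxo 67): {"fpl":{"bm":[36,52,23,55],"klv":[22,12,70],"lxo":67,"nrp":{"o":73,"un":67,"yl":3}},"o":[{"ad":24,"c":47,"hng":0,"p":38},{"c":50,"jh":87,"lx":78},[82,23,6],{"ets":63,"g":11,"l":27}]}
After op 6 (replace /o/1/jh 17): {"fpl":{"bm":[36,52,23,55],"klv":[22,12,70],"lxo":67,"nrp":{"o":73,"un":67,"yl":3}},"o":[{"ad":24,"c":47,"hng":0,"p":38},{"c":50,"jh":17,"lx":78},[82,23,6],{"ets":63,"g":11,"l":27}]}
After op 7 (remove /fpl/nrp): {"fpl":{"bm":[36,52,23,55],"klv":[22,12,70],"lxo":67},"o":[{"ad":24,"c":47,"hng":0,"p":38},{"c":50,"jh":17,"lx":78},[82,23,6],{"ets":63,"g":11,"l":27}]}
Value at /o/0/c: 47

Answer: 47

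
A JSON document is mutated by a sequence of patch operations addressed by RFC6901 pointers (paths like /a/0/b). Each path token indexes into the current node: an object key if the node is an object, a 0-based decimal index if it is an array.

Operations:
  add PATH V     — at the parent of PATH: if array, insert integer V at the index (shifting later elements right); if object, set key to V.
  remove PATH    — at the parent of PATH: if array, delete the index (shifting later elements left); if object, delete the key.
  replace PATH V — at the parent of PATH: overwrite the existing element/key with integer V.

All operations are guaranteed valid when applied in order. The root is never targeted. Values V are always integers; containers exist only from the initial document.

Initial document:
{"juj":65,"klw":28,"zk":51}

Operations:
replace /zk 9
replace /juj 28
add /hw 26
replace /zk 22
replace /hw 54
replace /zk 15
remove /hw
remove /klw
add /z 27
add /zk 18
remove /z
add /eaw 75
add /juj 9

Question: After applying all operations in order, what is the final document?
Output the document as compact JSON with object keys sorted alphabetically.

Answer: {"eaw":75,"juj":9,"zk":18}

Derivation:
After op 1 (replace /zk 9): {"juj":65,"klw":28,"zk":9}
After op 2 (replace /juj 28): {"juj":28,"klw":28,"zk":9}
After op 3 (add /hw 26): {"hw":26,"juj":28,"klw":28,"zk":9}
After op 4 (replace /zk 22): {"hw":26,"juj":28,"klw":28,"zk":22}
After op 5 (replace /hw 54): {"hw":54,"juj":28,"klw":28,"zk":22}
After op 6 (replace /zk 15): {"hw":54,"juj":28,"klw":28,"zk":15}
After op 7 (remove /hw): {"juj":28,"klw":28,"zk":15}
After op 8 (remove /klw): {"juj":28,"zk":15}
After op 9 (add /z 27): {"juj":28,"z":27,"zk":15}
After op 10 (add /zk 18): {"juj":28,"z":27,"zk":18}
After op 11 (remove /z): {"juj":28,"zk":18}
After op 12 (add /eaw 75): {"eaw":75,"juj":28,"zk":18}
After op 13 (add /juj 9): {"eaw":75,"juj":9,"zk":18}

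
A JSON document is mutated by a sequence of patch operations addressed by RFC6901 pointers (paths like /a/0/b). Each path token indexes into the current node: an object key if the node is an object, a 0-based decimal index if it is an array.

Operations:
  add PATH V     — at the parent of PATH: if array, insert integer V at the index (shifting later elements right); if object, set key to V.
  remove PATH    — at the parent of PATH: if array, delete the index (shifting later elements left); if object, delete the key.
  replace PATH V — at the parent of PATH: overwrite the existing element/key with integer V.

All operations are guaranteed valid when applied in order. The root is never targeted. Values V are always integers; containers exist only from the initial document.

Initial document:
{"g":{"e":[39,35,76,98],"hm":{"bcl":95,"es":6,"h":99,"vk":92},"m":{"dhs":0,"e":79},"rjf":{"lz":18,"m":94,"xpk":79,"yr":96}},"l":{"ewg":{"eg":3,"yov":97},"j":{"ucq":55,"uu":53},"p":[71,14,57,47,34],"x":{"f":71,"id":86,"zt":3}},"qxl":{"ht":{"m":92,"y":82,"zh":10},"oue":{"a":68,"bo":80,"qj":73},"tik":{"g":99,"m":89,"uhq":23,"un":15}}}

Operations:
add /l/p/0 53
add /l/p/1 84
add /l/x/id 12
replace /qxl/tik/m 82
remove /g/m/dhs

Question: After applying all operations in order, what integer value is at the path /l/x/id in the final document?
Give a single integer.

After op 1 (add /l/p/0 53): {"g":{"e":[39,35,76,98],"hm":{"bcl":95,"es":6,"h":99,"vk":92},"m":{"dhs":0,"e":79},"rjf":{"lz":18,"m":94,"xpk":79,"yr":96}},"l":{"ewg":{"eg":3,"yov":97},"j":{"ucq":55,"uu":53},"p":[53,71,14,57,47,34],"x":{"f":71,"id":86,"zt":3}},"qxl":{"ht":{"m":92,"y":82,"zh":10},"oue":{"a":68,"bo":80,"qj":73},"tik":{"g":99,"m":89,"uhq":23,"un":15}}}
After op 2 (add /l/p/1 84): {"g":{"e":[39,35,76,98],"hm":{"bcl":95,"es":6,"h":99,"vk":92},"m":{"dhs":0,"e":79},"rjf":{"lz":18,"m":94,"xpk":79,"yr":96}},"l":{"ewg":{"eg":3,"yov":97},"j":{"ucq":55,"uu":53},"p":[53,84,71,14,57,47,34],"x":{"f":71,"id":86,"zt":3}},"qxl":{"ht":{"m":92,"y":82,"zh":10},"oue":{"a":68,"bo":80,"qj":73},"tik":{"g":99,"m":89,"uhq":23,"un":15}}}
After op 3 (add /l/x/id 12): {"g":{"e":[39,35,76,98],"hm":{"bcl":95,"es":6,"h":99,"vk":92},"m":{"dhs":0,"e":79},"rjf":{"lz":18,"m":94,"xpk":79,"yr":96}},"l":{"ewg":{"eg":3,"yov":97},"j":{"ucq":55,"uu":53},"p":[53,84,71,14,57,47,34],"x":{"f":71,"id":12,"zt":3}},"qxl":{"ht":{"m":92,"y":82,"zh":10},"oue":{"a":68,"bo":80,"qj":73},"tik":{"g":99,"m":89,"uhq":23,"un":15}}}
After op 4 (replace /qxl/tik/m 82): {"g":{"e":[39,35,76,98],"hm":{"bcl":95,"es":6,"h":99,"vk":92},"m":{"dhs":0,"e":79},"rjf":{"lz":18,"m":94,"xpk":79,"yr":96}},"l":{"ewg":{"eg":3,"yov":97},"j":{"ucq":55,"uu":53},"p":[53,84,71,14,57,47,34],"x":{"f":71,"id":12,"zt":3}},"qxl":{"ht":{"m":92,"y":82,"zh":10},"oue":{"a":68,"bo":80,"qj":73},"tik":{"g":99,"m":82,"uhq":23,"un":15}}}
After op 5 (remove /g/m/dhs): {"g":{"e":[39,35,76,98],"hm":{"bcl":95,"es":6,"h":99,"vk":92},"m":{"e":79},"rjf":{"lz":18,"m":94,"xpk":79,"yr":96}},"l":{"ewg":{"eg":3,"yov":97},"j":{"ucq":55,"uu":53},"p":[53,84,71,14,57,47,34],"x":{"f":71,"id":12,"zt":3}},"qxl":{"ht":{"m":92,"y":82,"zh":10},"oue":{"a":68,"bo":80,"qj":73},"tik":{"g":99,"m":82,"uhq":23,"un":15}}}
Value at /l/x/id: 12

Answer: 12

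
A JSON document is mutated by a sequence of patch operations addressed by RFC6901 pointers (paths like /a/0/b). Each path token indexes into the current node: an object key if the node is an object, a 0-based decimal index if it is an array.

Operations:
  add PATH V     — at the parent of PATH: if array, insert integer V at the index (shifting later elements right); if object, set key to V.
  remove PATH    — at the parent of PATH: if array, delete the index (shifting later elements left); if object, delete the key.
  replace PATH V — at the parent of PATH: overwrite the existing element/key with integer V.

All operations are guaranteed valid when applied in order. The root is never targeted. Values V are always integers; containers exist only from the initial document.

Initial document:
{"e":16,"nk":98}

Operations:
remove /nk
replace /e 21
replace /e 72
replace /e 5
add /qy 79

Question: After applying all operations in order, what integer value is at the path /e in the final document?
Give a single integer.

After op 1 (remove /nk): {"e":16}
After op 2 (replace /e 21): {"e":21}
After op 3 (replace /e 72): {"e":72}
After op 4 (replace /e 5): {"e":5}
After op 5 (add /qy 79): {"e":5,"qy":79}
Value at /e: 5

Answer: 5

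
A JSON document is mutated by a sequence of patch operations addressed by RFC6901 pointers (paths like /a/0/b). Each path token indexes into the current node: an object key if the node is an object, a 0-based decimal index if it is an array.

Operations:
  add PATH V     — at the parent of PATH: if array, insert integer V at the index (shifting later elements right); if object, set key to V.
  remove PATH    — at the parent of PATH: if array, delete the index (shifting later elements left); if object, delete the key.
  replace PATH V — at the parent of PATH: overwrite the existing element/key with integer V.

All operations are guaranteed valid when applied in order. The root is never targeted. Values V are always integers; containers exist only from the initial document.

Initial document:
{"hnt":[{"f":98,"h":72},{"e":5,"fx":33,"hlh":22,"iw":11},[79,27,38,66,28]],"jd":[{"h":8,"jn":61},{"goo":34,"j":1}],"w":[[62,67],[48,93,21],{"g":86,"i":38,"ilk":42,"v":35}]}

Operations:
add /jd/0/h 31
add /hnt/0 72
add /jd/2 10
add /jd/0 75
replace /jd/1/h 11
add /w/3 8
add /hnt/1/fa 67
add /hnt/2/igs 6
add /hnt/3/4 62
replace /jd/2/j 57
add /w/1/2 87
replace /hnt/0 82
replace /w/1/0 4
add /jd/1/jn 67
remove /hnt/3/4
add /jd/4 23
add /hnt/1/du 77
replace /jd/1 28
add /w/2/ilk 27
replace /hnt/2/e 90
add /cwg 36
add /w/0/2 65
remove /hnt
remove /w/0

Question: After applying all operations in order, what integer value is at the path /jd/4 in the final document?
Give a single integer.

After op 1 (add /jd/0/h 31): {"hnt":[{"f":98,"h":72},{"e":5,"fx":33,"hlh":22,"iw":11},[79,27,38,66,28]],"jd":[{"h":31,"jn":61},{"goo":34,"j":1}],"w":[[62,67],[48,93,21],{"g":86,"i":38,"ilk":42,"v":35}]}
After op 2 (add /hnt/0 72): {"hnt":[72,{"f":98,"h":72},{"e":5,"fx":33,"hlh":22,"iw":11},[79,27,38,66,28]],"jd":[{"h":31,"jn":61},{"goo":34,"j":1}],"w":[[62,67],[48,93,21],{"g":86,"i":38,"ilk":42,"v":35}]}
After op 3 (add /jd/2 10): {"hnt":[72,{"f":98,"h":72},{"e":5,"fx":33,"hlh":22,"iw":11},[79,27,38,66,28]],"jd":[{"h":31,"jn":61},{"goo":34,"j":1},10],"w":[[62,67],[48,93,21],{"g":86,"i":38,"ilk":42,"v":35}]}
After op 4 (add /jd/0 75): {"hnt":[72,{"f":98,"h":72},{"e":5,"fx":33,"hlh":22,"iw":11},[79,27,38,66,28]],"jd":[75,{"h":31,"jn":61},{"goo":34,"j":1},10],"w":[[62,67],[48,93,21],{"g":86,"i":38,"ilk":42,"v":35}]}
After op 5 (replace /jd/1/h 11): {"hnt":[72,{"f":98,"h":72},{"e":5,"fx":33,"hlh":22,"iw":11},[79,27,38,66,28]],"jd":[75,{"h":11,"jn":61},{"goo":34,"j":1},10],"w":[[62,67],[48,93,21],{"g":86,"i":38,"ilk":42,"v":35}]}
After op 6 (add /w/3 8): {"hnt":[72,{"f":98,"h":72},{"e":5,"fx":33,"hlh":22,"iw":11},[79,27,38,66,28]],"jd":[75,{"h":11,"jn":61},{"goo":34,"j":1},10],"w":[[62,67],[48,93,21],{"g":86,"i":38,"ilk":42,"v":35},8]}
After op 7 (add /hnt/1/fa 67): {"hnt":[72,{"f":98,"fa":67,"h":72},{"e":5,"fx":33,"hlh":22,"iw":11},[79,27,38,66,28]],"jd":[75,{"h":11,"jn":61},{"goo":34,"j":1},10],"w":[[62,67],[48,93,21],{"g":86,"i":38,"ilk":42,"v":35},8]}
After op 8 (add /hnt/2/igs 6): {"hnt":[72,{"f":98,"fa":67,"h":72},{"e":5,"fx":33,"hlh":22,"igs":6,"iw":11},[79,27,38,66,28]],"jd":[75,{"h":11,"jn":61},{"goo":34,"j":1},10],"w":[[62,67],[48,93,21],{"g":86,"i":38,"ilk":42,"v":35},8]}
After op 9 (add /hnt/3/4 62): {"hnt":[72,{"f":98,"fa":67,"h":72},{"e":5,"fx":33,"hlh":22,"igs":6,"iw":11},[79,27,38,66,62,28]],"jd":[75,{"h":11,"jn":61},{"goo":34,"j":1},10],"w":[[62,67],[48,93,21],{"g":86,"i":38,"ilk":42,"v":35},8]}
After op 10 (replace /jd/2/j 57): {"hnt":[72,{"f":98,"fa":67,"h":72},{"e":5,"fx":33,"hlh":22,"igs":6,"iw":11},[79,27,38,66,62,28]],"jd":[75,{"h":11,"jn":61},{"goo":34,"j":57},10],"w":[[62,67],[48,93,21],{"g":86,"i":38,"ilk":42,"v":35},8]}
After op 11 (add /w/1/2 87): {"hnt":[72,{"f":98,"fa":67,"h":72},{"e":5,"fx":33,"hlh":22,"igs":6,"iw":11},[79,27,38,66,62,28]],"jd":[75,{"h":11,"jn":61},{"goo":34,"j":57},10],"w":[[62,67],[48,93,87,21],{"g":86,"i":38,"ilk":42,"v":35},8]}
After op 12 (replace /hnt/0 82): {"hnt":[82,{"f":98,"fa":67,"h":72},{"e":5,"fx":33,"hlh":22,"igs":6,"iw":11},[79,27,38,66,62,28]],"jd":[75,{"h":11,"jn":61},{"goo":34,"j":57},10],"w":[[62,67],[48,93,87,21],{"g":86,"i":38,"ilk":42,"v":35},8]}
After op 13 (replace /w/1/0 4): {"hnt":[82,{"f":98,"fa":67,"h":72},{"e":5,"fx":33,"hlh":22,"igs":6,"iw":11},[79,27,38,66,62,28]],"jd":[75,{"h":11,"jn":61},{"goo":34,"j":57},10],"w":[[62,67],[4,93,87,21],{"g":86,"i":38,"ilk":42,"v":35},8]}
After op 14 (add /jd/1/jn 67): {"hnt":[82,{"f":98,"fa":67,"h":72},{"e":5,"fx":33,"hlh":22,"igs":6,"iw":11},[79,27,38,66,62,28]],"jd":[75,{"h":11,"jn":67},{"goo":34,"j":57},10],"w":[[62,67],[4,93,87,21],{"g":86,"i":38,"ilk":42,"v":35},8]}
After op 15 (remove /hnt/3/4): {"hnt":[82,{"f":98,"fa":67,"h":72},{"e":5,"fx":33,"hlh":22,"igs":6,"iw":11},[79,27,38,66,28]],"jd":[75,{"h":11,"jn":67},{"goo":34,"j":57},10],"w":[[62,67],[4,93,87,21],{"g":86,"i":38,"ilk":42,"v":35},8]}
After op 16 (add /jd/4 23): {"hnt":[82,{"f":98,"fa":67,"h":72},{"e":5,"fx":33,"hlh":22,"igs":6,"iw":11},[79,27,38,66,28]],"jd":[75,{"h":11,"jn":67},{"goo":34,"j":57},10,23],"w":[[62,67],[4,93,87,21],{"g":86,"i":38,"ilk":42,"v":35},8]}
After op 17 (add /hnt/1/du 77): {"hnt":[82,{"du":77,"f":98,"fa":67,"h":72},{"e":5,"fx":33,"hlh":22,"igs":6,"iw":11},[79,27,38,66,28]],"jd":[75,{"h":11,"jn":67},{"goo":34,"j":57},10,23],"w":[[62,67],[4,93,87,21],{"g":86,"i":38,"ilk":42,"v":35},8]}
After op 18 (replace /jd/1 28): {"hnt":[82,{"du":77,"f":98,"fa":67,"h":72},{"e":5,"fx":33,"hlh":22,"igs":6,"iw":11},[79,27,38,66,28]],"jd":[75,28,{"goo":34,"j":57},10,23],"w":[[62,67],[4,93,87,21],{"g":86,"i":38,"ilk":42,"v":35},8]}
After op 19 (add /w/2/ilk 27): {"hnt":[82,{"du":77,"f":98,"fa":67,"h":72},{"e":5,"fx":33,"hlh":22,"igs":6,"iw":11},[79,27,38,66,28]],"jd":[75,28,{"goo":34,"j":57},10,23],"w":[[62,67],[4,93,87,21],{"g":86,"i":38,"ilk":27,"v":35},8]}
After op 20 (replace /hnt/2/e 90): {"hnt":[82,{"du":77,"f":98,"fa":67,"h":72},{"e":90,"fx":33,"hlh":22,"igs":6,"iw":11},[79,27,38,66,28]],"jd":[75,28,{"goo":34,"j":57},10,23],"w":[[62,67],[4,93,87,21],{"g":86,"i":38,"ilk":27,"v":35},8]}
After op 21 (add /cwg 36): {"cwg":36,"hnt":[82,{"du":77,"f":98,"fa":67,"h":72},{"e":90,"fx":33,"hlh":22,"igs":6,"iw":11},[79,27,38,66,28]],"jd":[75,28,{"goo":34,"j":57},10,23],"w":[[62,67],[4,93,87,21],{"g":86,"i":38,"ilk":27,"v":35},8]}
After op 22 (add /w/0/2 65): {"cwg":36,"hnt":[82,{"du":77,"f":98,"fa":67,"h":72},{"e":90,"fx":33,"hlh":22,"igs":6,"iw":11},[79,27,38,66,28]],"jd":[75,28,{"goo":34,"j":57},10,23],"w":[[62,67,65],[4,93,87,21],{"g":86,"i":38,"ilk":27,"v":35},8]}
After op 23 (remove /hnt): {"cwg":36,"jd":[75,28,{"goo":34,"j":57},10,23],"w":[[62,67,65],[4,93,87,21],{"g":86,"i":38,"ilk":27,"v":35},8]}
After op 24 (remove /w/0): {"cwg":36,"jd":[75,28,{"goo":34,"j":57},10,23],"w":[[4,93,87,21],{"g":86,"i":38,"ilk":27,"v":35},8]}
Value at /jd/4: 23

Answer: 23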